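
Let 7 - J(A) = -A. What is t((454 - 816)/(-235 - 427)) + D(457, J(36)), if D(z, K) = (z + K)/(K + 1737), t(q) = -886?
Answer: -78829/89 ≈ -885.72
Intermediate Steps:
J(A) = 7 + A (J(A) = 7 - (-1)*A = 7 + A)
D(z, K) = (K + z)/(1737 + K)
t((454 - 816)/(-235 - 427)) + D(457, J(36)) = -886 + ((7 + 36) + 457)/(1737 + (7 + 36)) = -886 + (43 + 457)/(1737 + 43) = -886 + 500/1780 = -886 + (1/1780)*500 = -886 + 25/89 = -78829/89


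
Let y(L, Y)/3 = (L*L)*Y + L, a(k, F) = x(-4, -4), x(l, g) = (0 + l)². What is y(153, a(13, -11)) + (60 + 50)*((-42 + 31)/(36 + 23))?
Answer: 66320159/59 ≈ 1.1241e+6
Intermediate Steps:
x(l, g) = l²
a(k, F) = 16 (a(k, F) = (-4)² = 16)
y(L, Y) = 3*L + 3*Y*L² (y(L, Y) = 3*((L*L)*Y + L) = 3*(L²*Y + L) = 3*(Y*L² + L) = 3*(L + Y*L²) = 3*L + 3*Y*L²)
y(153, a(13, -11)) + (60 + 50)*((-42 + 31)/(36 + 23)) = 3*153*(1 + 153*16) + (60 + 50)*((-42 + 31)/(36 + 23)) = 3*153*(1 + 2448) + 110*(-11/59) = 3*153*2449 + 110*(-11*1/59) = 1124091 + 110*(-11/59) = 1124091 - 1210/59 = 66320159/59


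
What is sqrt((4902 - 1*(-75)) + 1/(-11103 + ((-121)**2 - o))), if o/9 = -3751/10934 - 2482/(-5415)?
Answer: 7*sqrt(4090342102335824241883)/6345911681 ≈ 70.548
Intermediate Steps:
o = 1861779/1794170 (o = 9*(-3751/10934 - 2482/(-5415)) = 9*(-3751*1/10934 - 2482*(-1/5415)) = 9*(-341/994 + 2482/5415) = 9*(620593/5382510) = 1861779/1794170 ≈ 1.0377)
sqrt((4902 - 1*(-75)) + 1/(-11103 + ((-121)**2 - o))) = sqrt((4902 - 1*(-75)) + 1/(-11103 + ((-121)**2 - 1*1861779/1794170))) = sqrt((4902 + 75) + 1/(-11103 + (14641 - 1861779/1794170))) = sqrt(4977 + 1/(-11103 + 26266581191/1794170)) = sqrt(4977 + 1/(6345911681/1794170)) = sqrt(4977 + 1794170/6345911681) = sqrt(31583604230507/6345911681) = 7*sqrt(4090342102335824241883)/6345911681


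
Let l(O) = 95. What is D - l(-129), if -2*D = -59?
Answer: -131/2 ≈ -65.500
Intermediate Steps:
D = 59/2 (D = -½*(-59) = 59/2 ≈ 29.500)
D - l(-129) = 59/2 - 1*95 = 59/2 - 95 = -131/2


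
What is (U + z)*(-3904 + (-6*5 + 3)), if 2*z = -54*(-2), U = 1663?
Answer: -6749527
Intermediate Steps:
z = 54 (z = (-54*(-2))/2 = (½)*108 = 54)
(U + z)*(-3904 + (-6*5 + 3)) = (1663 + 54)*(-3904 + (-6*5 + 3)) = 1717*(-3904 + (-30 + 3)) = 1717*(-3904 - 27) = 1717*(-3931) = -6749527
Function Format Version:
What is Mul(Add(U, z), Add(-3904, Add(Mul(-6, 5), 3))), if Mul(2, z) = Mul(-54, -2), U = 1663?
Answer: -6749527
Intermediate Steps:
z = 54 (z = Mul(Rational(1, 2), Mul(-54, -2)) = Mul(Rational(1, 2), 108) = 54)
Mul(Add(U, z), Add(-3904, Add(Mul(-6, 5), 3))) = Mul(Add(1663, 54), Add(-3904, Add(Mul(-6, 5), 3))) = Mul(1717, Add(-3904, Add(-30, 3))) = Mul(1717, Add(-3904, -27)) = Mul(1717, -3931) = -6749527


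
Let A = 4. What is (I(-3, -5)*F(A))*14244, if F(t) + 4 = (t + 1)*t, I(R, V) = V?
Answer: -1139520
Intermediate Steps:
F(t) = -4 + t*(1 + t) (F(t) = -4 + (t + 1)*t = -4 + (1 + t)*t = -4 + t*(1 + t))
(I(-3, -5)*F(A))*14244 = -5*(-4 + 4 + 4²)*14244 = -5*(-4 + 4 + 16)*14244 = -5*16*14244 = -80*14244 = -1139520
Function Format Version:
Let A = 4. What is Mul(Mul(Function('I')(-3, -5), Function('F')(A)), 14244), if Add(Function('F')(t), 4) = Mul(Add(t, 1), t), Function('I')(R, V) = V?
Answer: -1139520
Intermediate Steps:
Function('F')(t) = Add(-4, Mul(t, Add(1, t))) (Function('F')(t) = Add(-4, Mul(Add(t, 1), t)) = Add(-4, Mul(Add(1, t), t)) = Add(-4, Mul(t, Add(1, t))))
Mul(Mul(Function('I')(-3, -5), Function('F')(A)), 14244) = Mul(Mul(-5, Add(-4, 4, Pow(4, 2))), 14244) = Mul(Mul(-5, Add(-4, 4, 16)), 14244) = Mul(Mul(-5, 16), 14244) = Mul(-80, 14244) = -1139520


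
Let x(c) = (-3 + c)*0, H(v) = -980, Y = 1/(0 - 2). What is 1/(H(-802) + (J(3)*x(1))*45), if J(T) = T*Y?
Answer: -1/980 ≈ -0.0010204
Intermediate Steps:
Y = -½ (Y = 1/(-2) = -½ ≈ -0.50000)
x(c) = 0
J(T) = -T/2 (J(T) = T*(-½) = -T/2)
1/(H(-802) + (J(3)*x(1))*45) = 1/(-980 + (-½*3*0)*45) = 1/(-980 - 3/2*0*45) = 1/(-980 + 0*45) = 1/(-980 + 0) = 1/(-980) = -1/980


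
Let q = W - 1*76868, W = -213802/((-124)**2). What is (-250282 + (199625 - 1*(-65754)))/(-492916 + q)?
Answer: -116065736/4380606293 ≈ -0.026495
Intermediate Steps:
W = -106901/7688 (W = -213802/15376 = -213802*1/15376 = -106901/7688 ≈ -13.905)
q = -591068085/7688 (q = -106901/7688 - 1*76868 = -106901/7688 - 76868 = -591068085/7688 ≈ -76882.)
(-250282 + (199625 - 1*(-65754)))/(-492916 + q) = (-250282 + (199625 - 1*(-65754)))/(-492916 - 591068085/7688) = (-250282 + (199625 + 65754))/(-4380606293/7688) = (-250282 + 265379)*(-7688/4380606293) = 15097*(-7688/4380606293) = -116065736/4380606293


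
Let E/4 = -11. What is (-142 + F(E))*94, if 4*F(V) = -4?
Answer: -13442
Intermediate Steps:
E = -44 (E = 4*(-11) = -44)
F(V) = -1 (F(V) = (¼)*(-4) = -1)
(-142 + F(E))*94 = (-142 - 1)*94 = -143*94 = -13442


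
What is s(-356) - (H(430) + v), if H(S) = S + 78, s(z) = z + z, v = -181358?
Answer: 180138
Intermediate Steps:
s(z) = 2*z
H(S) = 78 + S
s(-356) - (H(430) + v) = 2*(-356) - ((78 + 430) - 181358) = -712 - (508 - 181358) = -712 - 1*(-180850) = -712 + 180850 = 180138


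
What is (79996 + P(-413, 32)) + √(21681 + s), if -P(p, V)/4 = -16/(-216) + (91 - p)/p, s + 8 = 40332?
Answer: 127440932/1593 + √62005 ≈ 80250.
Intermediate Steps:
s = 40324 (s = -8 + 40332 = 40324)
P(p, V) = -8/27 - 4*(91 - p)/p (P(p, V) = -4*(-16/(-216) + (91 - p)/p) = -4*(-16*(-1/216) + (91 - p)/p) = -4*(2/27 + (91 - p)/p) = -8/27 - 4*(91 - p)/p)
(79996 + P(-413, 32)) + √(21681 + s) = (79996 + (100/27 - 364/(-413))) + √(21681 + 40324) = (79996 + (100/27 - 364*(-1/413))) + √62005 = (79996 + (100/27 + 52/59)) + √62005 = (79996 + 7304/1593) + √62005 = 127440932/1593 + √62005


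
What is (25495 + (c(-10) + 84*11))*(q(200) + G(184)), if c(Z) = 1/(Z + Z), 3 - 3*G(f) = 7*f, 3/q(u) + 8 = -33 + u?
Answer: -17991833329/1590 ≈ -1.1316e+7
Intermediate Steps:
q(u) = 3/(-41 + u) (q(u) = 3/(-8 + (-33 + u)) = 3/(-41 + u))
G(f) = 1 - 7*f/3
c(Z) = 1/(2*Z)
(25495 + (c(-10) + 84*11))*(q(200) + G(184)) = (25495 + ((½)/(-10) + 84*11))*(3/(-41 + 200) + (1 - 7/3*184)) = (25495 + ((½)*(-⅒) + 924))*(3/159 + (1 - 1288/3)) = (25495 + (-1/20 + 924))*(3*(1/159) - 1285/3) = (25495 + 18479/20)*(1/53 - 1285/3) = (528379/20)*(-68102/159) = -17991833329/1590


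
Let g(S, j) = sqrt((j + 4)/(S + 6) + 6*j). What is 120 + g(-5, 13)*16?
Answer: 120 + 16*sqrt(95) ≈ 275.95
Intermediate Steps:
g(S, j) = sqrt(6*j + (4 + j)/(6 + S)) (g(S, j) = sqrt((4 + j)/(6 + S) + 6*j) = sqrt(6*j + (4 + j)/(6 + S)))
120 + g(-5, 13)*16 = 120 + sqrt((4 + 13 + 6*13*(6 - 5))/(6 - 5))*16 = 120 + sqrt((4 + 13 + 6*13*1)/1)*16 = 120 + sqrt(1*(4 + 13 + 78))*16 = 120 + sqrt(1*95)*16 = 120 + sqrt(95)*16 = 120 + 16*sqrt(95)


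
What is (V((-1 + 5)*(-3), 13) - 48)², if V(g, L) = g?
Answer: 3600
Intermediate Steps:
(V((-1 + 5)*(-3), 13) - 48)² = ((-1 + 5)*(-3) - 48)² = (4*(-3) - 48)² = (-12 - 48)² = (-60)² = 3600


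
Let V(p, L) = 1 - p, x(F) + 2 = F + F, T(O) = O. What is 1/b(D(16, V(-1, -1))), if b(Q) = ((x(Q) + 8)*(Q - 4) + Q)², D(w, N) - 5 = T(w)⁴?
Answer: 1/73808370304380961209 ≈ 1.3549e-20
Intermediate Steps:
x(F) = -2 + 2*F (x(F) = -2 + (F + F) = -2 + 2*F)
D(w, N) = 5 + w⁴
b(Q) = (Q + (-4 + Q)*(6 + 2*Q))² (b(Q) = (((-2 + 2*Q) + 8)*(Q - 4) + Q)² = ((6 + 2*Q)*(-4 + Q) + Q)² = ((-4 + Q)*(6 + 2*Q) + Q)² = (Q + (-4 + Q)*(6 + 2*Q))²)
1/b(D(16, V(-1, -1))) = 1/((-24 - (5 + 16⁴) + 2*(5 + 16⁴)²)²) = 1/((-24 - (5 + 65536) + 2*(5 + 65536)²)²) = 1/((-24 - 1*65541 + 2*65541²)²) = 1/((-24 - 65541 + 2*4295622681)²) = 1/((-24 - 65541 + 8591245362)²) = 1/(8591179797²) = 1/73808370304380961209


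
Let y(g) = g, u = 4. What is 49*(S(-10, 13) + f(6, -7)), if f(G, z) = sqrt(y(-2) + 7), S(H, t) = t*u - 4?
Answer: 2352 + 49*sqrt(5) ≈ 2461.6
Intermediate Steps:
S(H, t) = -4 + 4*t (S(H, t) = t*4 - 4 = 4*t - 4 = -4 + 4*t)
f(G, z) = sqrt(5) (f(G, z) = sqrt(-2 + 7) = sqrt(5))
49*(S(-10, 13) + f(6, -7)) = 49*((-4 + 4*13) + sqrt(5)) = 49*((-4 + 52) + sqrt(5)) = 49*(48 + sqrt(5)) = 2352 + 49*sqrt(5)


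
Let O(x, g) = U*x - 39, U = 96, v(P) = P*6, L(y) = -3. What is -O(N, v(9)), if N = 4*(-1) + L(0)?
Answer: 711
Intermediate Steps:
v(P) = 6*P
N = -7 (N = 4*(-1) - 3 = -4 - 3 = -7)
O(x, g) = -39 + 96*x (O(x, g) = 96*x - 39 = -39 + 96*x)
-O(N, v(9)) = -(-39 + 96*(-7)) = -(-39 - 672) = -1*(-711) = 711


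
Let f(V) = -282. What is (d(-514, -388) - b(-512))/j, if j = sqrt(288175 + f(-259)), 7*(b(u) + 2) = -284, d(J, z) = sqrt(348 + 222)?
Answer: sqrt(287893)*(298 + 7*sqrt(570))/2015251 ≈ 0.12384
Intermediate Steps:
d(J, z) = sqrt(570)
b(u) = -298/7 (b(u) = -2 + (1/7)*(-284) = -2 - 284/7 = -298/7)
j = sqrt(287893) (j = sqrt(288175 - 282) = sqrt(287893) ≈ 536.56)
(d(-514, -388) - b(-512))/j = (sqrt(570) - 1*(-298/7))/(sqrt(287893)) = (sqrt(570) + 298/7)*(sqrt(287893)/287893) = (298/7 + sqrt(570))*(sqrt(287893)/287893) = sqrt(287893)*(298/7 + sqrt(570))/287893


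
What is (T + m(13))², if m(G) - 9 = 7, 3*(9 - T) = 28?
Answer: 2209/9 ≈ 245.44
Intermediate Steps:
T = -⅓ (T = 9 - ⅓*28 = 9 - 28/3 = -⅓ ≈ -0.33333)
m(G) = 16 (m(G) = 9 + 7 = 16)
(T + m(13))² = (-⅓ + 16)² = (47/3)² = 2209/9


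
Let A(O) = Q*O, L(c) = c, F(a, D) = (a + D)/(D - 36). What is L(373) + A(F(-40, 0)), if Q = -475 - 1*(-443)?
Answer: 3037/9 ≈ 337.44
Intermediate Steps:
Q = -32 (Q = -475 + 443 = -32)
F(a, D) = (D + a)/(-36 + D)
A(O) = -32*O
L(373) + A(F(-40, 0)) = 373 - 32*(0 - 40)/(-36 + 0) = 373 - 32*(-40)/(-36) = 373 - (-8)*(-40)/9 = 373 - 32*10/9 = 373 - 320/9 = 3037/9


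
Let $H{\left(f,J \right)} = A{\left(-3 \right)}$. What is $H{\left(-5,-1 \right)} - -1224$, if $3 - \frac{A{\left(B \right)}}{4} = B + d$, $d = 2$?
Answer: $1240$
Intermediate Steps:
$A{\left(B \right)} = 4 - 4 B$ ($A{\left(B \right)} = 12 - 4 \left(B + 2\right) = 12 - 4 \left(2 + B\right) = 12 - \left(8 + 4 B\right) = 4 - 4 B$)
$H{\left(f,J \right)} = 16$ ($H{\left(f,J \right)} = 4 - -12 = 4 + 12 = 16$)
$H{\left(-5,-1 \right)} - -1224 = 16 - -1224 = 16 + 1224 = 1240$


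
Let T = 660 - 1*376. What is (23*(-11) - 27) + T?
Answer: 4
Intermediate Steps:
T = 284 (T = 660 - 376 = 284)
(23*(-11) - 27) + T = (23*(-11) - 27) + 284 = (-253 - 27) + 284 = -280 + 284 = 4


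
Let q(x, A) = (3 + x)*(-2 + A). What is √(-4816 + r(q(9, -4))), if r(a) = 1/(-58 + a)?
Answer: I*√81390530/130 ≈ 69.397*I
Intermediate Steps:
q(x, A) = (-2 + A)*(3 + x)
√(-4816 + r(q(9, -4))) = √(-4816 + 1/(-58 + (-6 - 2*9 + 3*(-4) - 4*9))) = √(-4816 + 1/(-58 + (-6 - 18 - 12 - 36))) = √(-4816 + 1/(-58 - 72)) = √(-4816 + 1/(-130)) = √(-4816 - 1/130) = √(-626081/130) = I*√81390530/130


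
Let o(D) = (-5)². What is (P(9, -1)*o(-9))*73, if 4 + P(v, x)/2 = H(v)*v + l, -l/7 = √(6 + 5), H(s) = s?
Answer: 281050 - 25550*√11 ≈ 1.9631e+5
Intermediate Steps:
l = -7*√11 (l = -7*√(6 + 5) = -7*√11 ≈ -23.216)
o(D) = 25
P(v, x) = -8 - 14*√11 + 2*v² (P(v, x) = -8 + 2*(v*v - 7*√11) = -8 + 2*(v² - 7*√11) = -8 + (-14*√11 + 2*v²) = -8 - 14*√11 + 2*v²)
(P(9, -1)*o(-9))*73 = ((-8 - 14*√11 + 2*9²)*25)*73 = ((-8 - 14*√11 + 2*81)*25)*73 = ((-8 - 14*√11 + 162)*25)*73 = ((154 - 14*√11)*25)*73 = (3850 - 350*√11)*73 = 281050 - 25550*√11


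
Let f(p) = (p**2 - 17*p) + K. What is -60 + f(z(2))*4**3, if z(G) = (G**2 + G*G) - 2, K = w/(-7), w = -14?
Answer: -4156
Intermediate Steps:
K = 2 (K = -14/(-7) = -14*(-1/7) = 2)
z(G) = -2 + 2*G**2 (z(G) = (G**2 + G**2) - 2 = 2*G**2 - 2 = -2 + 2*G**2)
f(p) = 2 + p**2 - 17*p (f(p) = (p**2 - 17*p) + 2 = 2 + p**2 - 17*p)
-60 + f(z(2))*4**3 = -60 + (2 + (-2 + 2*2**2)**2 - 17*(-2 + 2*2**2))*4**3 = -60 + (2 + (-2 + 2*4)**2 - 17*(-2 + 2*4))*64 = -60 + (2 + (-2 + 8)**2 - 17*(-2 + 8))*64 = -60 + (2 + 6**2 - 17*6)*64 = -60 + (2 + 36 - 102)*64 = -60 - 64*64 = -60 - 4096 = -4156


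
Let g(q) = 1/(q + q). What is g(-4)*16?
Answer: -2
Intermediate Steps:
g(q) = 1/(2*q)
g(-4)*16 = ((½)/(-4))*16 = ((½)*(-¼))*16 = -⅛*16 = -2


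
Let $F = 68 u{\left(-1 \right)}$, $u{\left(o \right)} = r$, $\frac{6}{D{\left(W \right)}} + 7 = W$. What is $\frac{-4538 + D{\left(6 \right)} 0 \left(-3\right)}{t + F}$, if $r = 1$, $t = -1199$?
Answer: $\frac{4538}{1131} \approx 4.0124$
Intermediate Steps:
$D{\left(W \right)} = \frac{6}{-7 + W}$
$u{\left(o \right)} = 1$
$F = 68$ ($F = 68 \cdot 1 = 68$)
$\frac{-4538 + D{\left(6 \right)} 0 \left(-3\right)}{t + F} = \frac{-4538 + \frac{6}{-7 + 6} \cdot 0 \left(-3\right)}{-1199 + 68} = \frac{-4538 + \frac{6}{-1} \cdot 0 \left(-3\right)}{-1131} = \left(-4538 + 6 \left(-1\right) 0 \left(-3\right)\right) \left(- \frac{1}{1131}\right) = \left(-4538 + \left(-6\right) 0 \left(-3\right)\right) \left(- \frac{1}{1131}\right) = \left(-4538 + 0 \left(-3\right)\right) \left(- \frac{1}{1131}\right) = \left(-4538 + 0\right) \left(- \frac{1}{1131}\right) = \left(-4538\right) \left(- \frac{1}{1131}\right) = \frac{4538}{1131}$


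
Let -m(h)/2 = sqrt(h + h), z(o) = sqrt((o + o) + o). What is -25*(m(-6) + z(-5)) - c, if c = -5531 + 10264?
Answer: -4733 - 25*I*sqrt(15) + 100*I*sqrt(3) ≈ -4733.0 + 76.38*I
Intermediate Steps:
c = 4733
z(o) = sqrt(3)*sqrt(o) (z(o) = sqrt(2*o + o) = sqrt(3*o) = sqrt(3)*sqrt(o))
m(h) = -2*sqrt(2)*sqrt(h) (m(h) = -2*sqrt(h + h) = -2*sqrt(2)*sqrt(h))
-25*(m(-6) + z(-5)) - c = -25*(-2*sqrt(2)*sqrt(-6) + sqrt(3)*sqrt(-5)) - 1*4733 = -25*(-2*sqrt(2)*I*sqrt(6) + sqrt(3)*(I*sqrt(5))) - 4733 = -25*(-4*I*sqrt(3) + I*sqrt(15)) - 4733 = -25*(I*sqrt(15) - 4*I*sqrt(3)) - 4733 = (-25*I*sqrt(15) + 100*I*sqrt(3)) - 4733 = -4733 - 25*I*sqrt(15) + 100*I*sqrt(3)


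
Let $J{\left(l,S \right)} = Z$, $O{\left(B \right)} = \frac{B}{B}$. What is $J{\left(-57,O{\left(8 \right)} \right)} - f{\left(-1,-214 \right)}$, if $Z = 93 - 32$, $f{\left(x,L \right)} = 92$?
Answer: $-31$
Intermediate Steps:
$O{\left(B \right)} = 1$
$Z = 61$ ($Z = 93 - 32 = 61$)
$J{\left(l,S \right)} = 61$
$J{\left(-57,O{\left(8 \right)} \right)} - f{\left(-1,-214 \right)} = 61 - 92 = -31$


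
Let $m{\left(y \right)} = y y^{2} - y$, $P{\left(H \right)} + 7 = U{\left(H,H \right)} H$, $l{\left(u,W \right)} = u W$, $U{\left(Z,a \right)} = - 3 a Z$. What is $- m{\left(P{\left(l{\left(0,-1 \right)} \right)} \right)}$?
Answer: $336$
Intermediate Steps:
$U{\left(Z,a \right)} = - 3 Z a$
$l{\left(u,W \right)} = W u$
$P{\left(H \right)} = -7 - 3 H^{3}$ ($P{\left(H \right)} = -7 + - 3 H H H = -7 + - 3 H^{2} H = -7 - 3 H^{3}$)
$m{\left(y \right)} = y^{3} - y$
$- m{\left(P{\left(l{\left(0,-1 \right)} \right)} \right)} = - (\left(-7 - 3 \left(\left(-1\right) 0\right)^{3}\right)^{3} - \left(-7 - 3 \left(\left(-1\right) 0\right)^{3}\right)) = - (\left(-7 - 3 \cdot 0^{3}\right)^{3} - \left(-7 - 3 \cdot 0^{3}\right)) = - (\left(-7 - 0\right)^{3} - \left(-7 - 0\right)) = - (\left(-7 + 0\right)^{3} - \left(-7 + 0\right)) = - (\left(-7\right)^{3} - -7) = - (-343 + 7) = \left(-1\right) \left(-336\right) = 336$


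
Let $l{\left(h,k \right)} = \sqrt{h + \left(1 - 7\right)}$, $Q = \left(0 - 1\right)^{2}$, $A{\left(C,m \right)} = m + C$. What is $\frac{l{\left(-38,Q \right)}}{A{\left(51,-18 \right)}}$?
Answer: $\frac{2 i \sqrt{11}}{33} \approx 0.20101 i$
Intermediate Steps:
$A{\left(C,m \right)} = C + m$
$Q = 1$ ($Q = \left(-1\right)^{2} = 1$)
$l{\left(h,k \right)} = \sqrt{-6 + h}$ ($l{\left(h,k \right)} = \sqrt{h - 6} = \sqrt{-6 + h}$)
$\frac{l{\left(-38,Q \right)}}{A{\left(51,-18 \right)}} = \frac{\sqrt{-6 - 38}}{51 - 18} = \frac{\sqrt{-44}}{33} = 2 i \sqrt{11} \cdot \frac{1}{33} = \frac{2 i \sqrt{11}}{33}$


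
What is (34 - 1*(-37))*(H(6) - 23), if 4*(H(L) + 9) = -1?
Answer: -9159/4 ≈ -2289.8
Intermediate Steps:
H(L) = -37/4 (H(L) = -9 + (1/4)*(-1) = -9 - 1/4 = -37/4)
(34 - 1*(-37))*(H(6) - 23) = (34 - 1*(-37))*(-37/4 - 23) = (34 + 37)*(-129/4) = 71*(-129/4) = -9159/4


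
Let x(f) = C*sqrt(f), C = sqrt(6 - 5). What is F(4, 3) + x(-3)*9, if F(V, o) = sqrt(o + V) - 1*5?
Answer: -5 + sqrt(7) + 9*I*sqrt(3) ≈ -2.3542 + 15.588*I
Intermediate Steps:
C = 1 (C = sqrt(1) = 1)
x(f) = sqrt(f) (x(f) = 1*sqrt(f) = sqrt(f))
F(V, o) = -5 + sqrt(V + o) (F(V, o) = sqrt(V + o) - 5 = -5 + sqrt(V + o))
F(4, 3) + x(-3)*9 = (-5 + sqrt(4 + 3)) + sqrt(-3)*9 = (-5 + sqrt(7)) + (I*sqrt(3))*9 = (-5 + sqrt(7)) + 9*I*sqrt(3) = -5 + sqrt(7) + 9*I*sqrt(3)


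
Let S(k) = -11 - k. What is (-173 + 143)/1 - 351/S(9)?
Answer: -249/20 ≈ -12.450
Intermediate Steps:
(-173 + 143)/1 - 351/S(9) = (-173 + 143)/1 - 351/(-11 - 1*9) = -30*1 - 351/(-11 - 9) = -30 - 351/(-20) = -30 - 351*(-1/20) = -30 + 351/20 = -249/20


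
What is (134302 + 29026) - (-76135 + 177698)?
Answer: 61765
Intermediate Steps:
(134302 + 29026) - (-76135 + 177698) = 163328 - 1*101563 = 163328 - 101563 = 61765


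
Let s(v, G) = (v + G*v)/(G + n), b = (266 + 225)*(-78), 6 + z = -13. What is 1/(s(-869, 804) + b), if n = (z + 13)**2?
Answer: -24/939139 ≈ -2.5555e-5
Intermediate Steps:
z = -19 (z = -6 - 13 = -19)
b = -38298 (b = 491*(-78) = -38298)
n = 36 (n = (-19 + 13)**2 = (-6)**2 = 36)
s(v, G) = (v + G*v)/(36 + G) (s(v, G) = (v + G*v)/(G + 36) = (v + G*v)/(36 + G))
1/(s(-869, 804) + b) = 1/(-869*(1 + 804)/(36 + 804) - 38298) = 1/(-869*805/840 - 38298) = 1/(-869*1/840*805 - 38298) = 1/(-19987/24 - 38298) = 1/(-939139/24) = -24/939139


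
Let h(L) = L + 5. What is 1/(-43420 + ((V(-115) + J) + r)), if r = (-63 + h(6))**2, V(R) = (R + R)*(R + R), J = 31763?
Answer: 1/43947 ≈ 2.2755e-5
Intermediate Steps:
h(L) = 5 + L
V(R) = 4*R**2 (V(R) = (2*R)*(2*R) = 4*R**2)
r = 2704 (r = (-63 + (5 + 6))**2 = (-63 + 11)**2 = (-52)**2 = 2704)
1/(-43420 + ((V(-115) + J) + r)) = 1/(-43420 + ((4*(-115)**2 + 31763) + 2704)) = 1/(-43420 + ((4*13225 + 31763) + 2704)) = 1/(-43420 + ((52900 + 31763) + 2704)) = 1/(-43420 + (84663 + 2704)) = 1/(-43420 + 87367) = 1/43947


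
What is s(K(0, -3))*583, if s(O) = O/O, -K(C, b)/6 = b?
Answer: 583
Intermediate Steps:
K(C, b) = -6*b
s(O) = 1
s(K(0, -3))*583 = 1*583 = 583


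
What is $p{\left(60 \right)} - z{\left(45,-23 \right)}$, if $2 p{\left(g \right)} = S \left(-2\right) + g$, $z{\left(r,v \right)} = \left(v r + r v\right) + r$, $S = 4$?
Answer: $2051$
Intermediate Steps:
$z{\left(r,v \right)} = r + 2 r v$ ($z{\left(r,v \right)} = \left(r v + r v\right) + r = 2 r v + r = r + 2 r v$)
$p{\left(g \right)} = -4 + \frac{g}{2}$ ($p{\left(g \right)} = \frac{4 \left(-2\right) + g}{2} = \frac{-8 + g}{2} = -4 + \frac{g}{2}$)
$p{\left(60 \right)} - z{\left(45,-23 \right)} = \left(-4 + \frac{1}{2} \cdot 60\right) - 45 \left(1 + 2 \left(-23\right)\right) = \left(-4 + 30\right) - 45 \left(1 - 46\right) = 26 - 45 \left(-45\right) = 26 - -2025 = 26 + 2025 = 2051$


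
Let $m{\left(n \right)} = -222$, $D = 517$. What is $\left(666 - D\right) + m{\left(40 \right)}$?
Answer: $-73$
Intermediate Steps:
$\left(666 - D\right) + m{\left(40 \right)} = \left(666 - 517\right) - 222 = 149 - 222 = -73$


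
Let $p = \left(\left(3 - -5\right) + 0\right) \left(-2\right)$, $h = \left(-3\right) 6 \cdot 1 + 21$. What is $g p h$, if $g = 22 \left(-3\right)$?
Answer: $3168$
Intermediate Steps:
$g = -66$
$h = 3$ ($h = \left(-18\right) 1 + 21 = -18 + 21 = 3$)
$p = -16$ ($p = \left(\left(3 + 5\right) + 0\right) \left(-2\right) = \left(8 + 0\right) \left(-2\right) = 8 \left(-2\right) = -16$)
$g p h = \left(-66\right) \left(-16\right) 3 = 1056 \cdot 3 = 3168$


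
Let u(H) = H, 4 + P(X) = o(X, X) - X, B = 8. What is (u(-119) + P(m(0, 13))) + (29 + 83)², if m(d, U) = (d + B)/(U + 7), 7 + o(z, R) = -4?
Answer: 62048/5 ≈ 12410.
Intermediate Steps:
o(z, R) = -11 (o(z, R) = -7 - 4 = -11)
m(d, U) = (8 + d)/(7 + U) (m(d, U) = (d + 8)/(U + 7) = (8 + d)/(7 + U))
P(X) = -15 - X (P(X) = -4 + (-11 - X) = -15 - X)
(u(-119) + P(m(0, 13))) + (29 + 83)² = (-119 + (-15 - (8 + 0)/(7 + 13))) + (29 + 83)² = (-119 + (-15 - 8/20)) + 112² = (-119 + (-15 - 8/20)) + 12544 = (-119 + (-15 - 1*⅖)) + 12544 = (-119 + (-15 - ⅖)) + 12544 = (-119 - 77/5) + 12544 = -672/5 + 12544 = 62048/5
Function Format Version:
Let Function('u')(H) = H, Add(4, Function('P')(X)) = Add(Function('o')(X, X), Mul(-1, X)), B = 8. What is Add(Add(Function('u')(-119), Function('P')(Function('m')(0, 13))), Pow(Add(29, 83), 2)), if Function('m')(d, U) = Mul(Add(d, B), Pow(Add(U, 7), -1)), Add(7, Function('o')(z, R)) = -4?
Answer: Rational(62048, 5) ≈ 12410.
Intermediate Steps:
Function('o')(z, R) = -11 (Function('o')(z, R) = Add(-7, -4) = -11)
Function('m')(d, U) = Mul(Pow(Add(7, U), -1), Add(8, d)) (Function('m')(d, U) = Mul(Add(d, 8), Pow(Add(U, 7), -1)) = Mul(Add(8, d), Pow(Add(7, U), -1)) = Mul(Pow(Add(7, U), -1), Add(8, d)))
Function('P')(X) = Add(-15, Mul(-1, X)) (Function('P')(X) = Add(-4, Add(-11, Mul(-1, X))) = Add(-15, Mul(-1, X)))
Add(Add(Function('u')(-119), Function('P')(Function('m')(0, 13))), Pow(Add(29, 83), 2)) = Add(Add(-119, Add(-15, Mul(-1, Mul(Pow(Add(7, 13), -1), Add(8, 0))))), Pow(Add(29, 83), 2)) = Add(Add(-119, Add(-15, Mul(-1, Mul(Pow(20, -1), 8)))), Pow(112, 2)) = Add(Add(-119, Add(-15, Mul(-1, Mul(Rational(1, 20), 8)))), 12544) = Add(Add(-119, Add(-15, Mul(-1, Rational(2, 5)))), 12544) = Add(Add(-119, Add(-15, Rational(-2, 5))), 12544) = Add(Add(-119, Rational(-77, 5)), 12544) = Add(Rational(-672, 5), 12544) = Rational(62048, 5)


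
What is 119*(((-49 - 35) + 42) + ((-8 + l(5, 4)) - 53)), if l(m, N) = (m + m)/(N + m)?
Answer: -109123/9 ≈ -12125.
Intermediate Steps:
l(m, N) = 2*m/(N + m) (l(m, N) = (2*m)/(N + m) = 2*m/(N + m))
119*(((-49 - 35) + 42) + ((-8 + l(5, 4)) - 53)) = 119*(((-49 - 35) + 42) + ((-8 + 2*5/(4 + 5)) - 53)) = 119*((-84 + 42) + ((-8 + 2*5/9) - 53)) = 119*(-42 + ((-8 + 2*5*(⅑)) - 53)) = 119*(-42 + ((-8 + 10/9) - 53)) = 119*(-42 + (-62/9 - 53)) = 119*(-42 - 539/9) = 119*(-917/9) = -109123/9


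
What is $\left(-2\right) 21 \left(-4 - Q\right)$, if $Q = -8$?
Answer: $-168$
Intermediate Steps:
$\left(-2\right) 21 \left(-4 - Q\right) = \left(-2\right) 21 \left(-4 - -8\right) = - 42 \left(-4 + 8\right) = \left(-42\right) 4 = -168$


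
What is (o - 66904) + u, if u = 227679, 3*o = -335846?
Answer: 146479/3 ≈ 48826.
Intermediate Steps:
o = -335846/3 (o = (⅓)*(-335846) = -335846/3 ≈ -1.1195e+5)
(o - 66904) + u = (-335846/3 - 66904) + 227679 = -536558/3 + 227679 = 146479/3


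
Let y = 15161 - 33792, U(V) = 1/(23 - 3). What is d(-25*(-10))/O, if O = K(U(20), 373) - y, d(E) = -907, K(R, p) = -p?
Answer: -907/18258 ≈ -0.049677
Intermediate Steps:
U(V) = 1/20
y = -18631
O = 18258 (O = -1*373 - 1*(-18631) = -373 + 18631 = 18258)
d(-25*(-10))/O = -907/18258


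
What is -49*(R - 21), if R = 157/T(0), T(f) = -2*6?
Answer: 20041/12 ≈ 1670.1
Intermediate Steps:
T(f) = -12
R = -157/12 (R = 157/(-12) = 157*(-1/12) = -157/12 ≈ -13.083)
-49*(R - 21) = -49*(-157/12 - 21) = -49*(-409/12) = 20041/12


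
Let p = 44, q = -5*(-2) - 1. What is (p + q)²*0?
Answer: 0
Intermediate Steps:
q = 9 (q = 10 - 1 = 9)
(p + q)²*0 = (44 + 9)²*0 = 53²*0 = 2809*0 = 0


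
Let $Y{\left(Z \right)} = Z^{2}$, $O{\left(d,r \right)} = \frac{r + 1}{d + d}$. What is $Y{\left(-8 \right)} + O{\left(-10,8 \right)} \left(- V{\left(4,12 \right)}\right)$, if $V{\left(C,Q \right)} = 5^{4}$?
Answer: $\frac{1381}{4} \approx 345.25$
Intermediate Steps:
$O{\left(d,r \right)} = \frac{1 + r}{2 d}$
$V{\left(C,Q \right)} = 625$
$Y{\left(-8 \right)} + O{\left(-10,8 \right)} \left(- V{\left(4,12 \right)}\right) = \left(-8\right)^{2} + \frac{1 + 8}{2 \left(-10\right)} \left(\left(-1\right) 625\right) = 64 + \frac{1}{2} \left(- \frac{1}{10}\right) 9 \left(-625\right) = 64 - - \frac{1125}{4} = 64 + \frac{1125}{4} = \frac{1381}{4}$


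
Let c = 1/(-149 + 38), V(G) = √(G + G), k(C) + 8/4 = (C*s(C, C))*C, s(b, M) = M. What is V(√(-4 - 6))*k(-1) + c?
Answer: -1/111 - 3*2^(¾)*5^(¼)*√I ≈ -5.3438 - 5.3348*I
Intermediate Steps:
k(C) = -2 + C³ (k(C) = -2 + (C*C)*C = -2 + C²*C = -2 + C³)
V(G) = √2*√G (V(G) = √(2*G) = √2*√G)
c = -1/111 (c = 1/(-111) = -1/111 ≈ -0.0090090)
V(√(-4 - 6))*k(-1) + c = (√2*√(√(-4 - 6)))*(-2 + (-1)³) - 1/111 = (√2*√(√(-10)))*(-2 - 1) - 1/111 = (√2*√(I*√10))*(-3) - 1/111 = (√2*(10^(¼)*√I))*(-3) - 1/111 = (2^(¾)*5^(¼)*√I)*(-3) - 1/111 = -3*2^(¾)*5^(¼)*√I - 1/111 = -1/111 - 3*2^(¾)*5^(¼)*√I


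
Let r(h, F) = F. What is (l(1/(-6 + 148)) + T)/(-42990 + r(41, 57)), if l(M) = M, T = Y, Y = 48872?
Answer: -2313275/2032162 ≈ -1.1383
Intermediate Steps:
T = 48872
(l(1/(-6 + 148)) + T)/(-42990 + r(41, 57)) = (1/(-6 + 148) + 48872)/(-42990 + 57) = (1/142 + 48872)/(-42933) = (1/142 + 48872)*(-1/42933) = (6939825/142)*(-1/42933) = -2313275/2032162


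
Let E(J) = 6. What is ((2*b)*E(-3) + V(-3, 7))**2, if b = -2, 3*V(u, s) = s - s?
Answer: 576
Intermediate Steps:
V(u, s) = 0 (V(u, s) = (s - s)/3 = (1/3)*0 = 0)
((2*b)*E(-3) + V(-3, 7))**2 = ((2*(-2))*6 + 0)**2 = (-4*6 + 0)**2 = (-24 + 0)**2 = (-24)**2 = 576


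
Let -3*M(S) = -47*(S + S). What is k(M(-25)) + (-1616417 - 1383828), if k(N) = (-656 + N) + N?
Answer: -9007403/3 ≈ -3.0025e+6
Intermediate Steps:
M(S) = 94*S/3 (M(S) = -(-47)*(S + S)/3 = -(-47)*2*S/3 = -(-94)*S/3 = 94*S/3)
k(N) = -656 + 2*N
k(M(-25)) + (-1616417 - 1383828) = (-656 + 2*((94/3)*(-25))) + (-1616417 - 1383828) = (-656 + 2*(-2350/3)) - 3000245 = (-656 - 4700/3) - 3000245 = -6668/3 - 3000245 = -9007403/3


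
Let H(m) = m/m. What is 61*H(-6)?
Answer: 61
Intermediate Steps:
H(m) = 1
61*H(-6) = 61*1 = 61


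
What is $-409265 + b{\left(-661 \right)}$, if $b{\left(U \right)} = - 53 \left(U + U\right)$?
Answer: $-339199$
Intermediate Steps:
$b{\left(U \right)} = - 106 U$ ($b{\left(U \right)} = - 53 \cdot 2 U = - 106 U$)
$-409265 + b{\left(-661 \right)} = -409265 - -70066 = -409265 + 70066 = -339199$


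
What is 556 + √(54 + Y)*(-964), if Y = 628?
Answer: 556 - 964*√682 ≈ -24619.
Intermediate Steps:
556 + √(54 + Y)*(-964) = 556 + √(54 + 628)*(-964) = 556 + √682*(-964) = 556 - 964*√682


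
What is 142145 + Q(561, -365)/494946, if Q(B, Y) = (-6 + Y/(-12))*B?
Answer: 281416451471/1979784 ≈ 1.4215e+5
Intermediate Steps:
Q(B, Y) = B*(-6 - Y/12) (Q(B, Y) = (-6 + Y*(-1/12))*B = (-6 - Y/12)*B = B*(-6 - Y/12))
142145 + Q(561, -365)/494946 = 142145 - 1/12*561*(72 - 365)/494946 = 142145 - 1/12*561*(-293)*(1/494946) = 142145 + (54791/4)*(1/494946) = 142145 + 54791/1979784 = 281416451471/1979784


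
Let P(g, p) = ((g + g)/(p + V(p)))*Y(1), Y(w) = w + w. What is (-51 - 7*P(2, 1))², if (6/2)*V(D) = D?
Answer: 8649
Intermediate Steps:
V(D) = D/3
Y(w) = 2*w
P(g, p) = 3*g/p (P(g, p) = ((g + g)/(p + p/3))*(2*1) = ((2*g)/((4*p/3)))*2 = ((2*g)*(3/(4*p)))*2 = (3*g/(2*p))*2 = 3*g/p)
(-51 - 7*P(2, 1))² = (-51 - 21*2/1)² = (-51 - 21*2)² = (-51 - 7*6)² = (-51 - 42)² = (-93)² = 8649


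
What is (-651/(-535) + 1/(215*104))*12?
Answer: 8734137/598130 ≈ 14.602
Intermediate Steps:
(-651/(-535) + 1/(215*104))*12 = (-651*(-1/535) + (1/215)*(1/104))*12 = (651/535 + 1/22360)*12 = (2911379/2392520)*12 = 8734137/598130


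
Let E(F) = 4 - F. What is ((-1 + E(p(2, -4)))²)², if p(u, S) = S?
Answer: 2401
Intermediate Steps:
((-1 + E(p(2, -4)))²)² = ((-1 + (4 - 1*(-4)))²)² = ((-1 + (4 + 4))²)² = ((-1 + 8)²)² = (7²)² = 49² = 2401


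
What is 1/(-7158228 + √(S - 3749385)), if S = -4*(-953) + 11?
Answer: -3579114/25620115922773 - I*√3745562/51240231845546 ≈ -1.397e-7 - 3.777e-11*I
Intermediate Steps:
S = 3823 (S = 3812 + 11 = 3823)
1/(-7158228 + √(S - 3749385)) = 1/(-7158228 + √(3823 - 3749385)) = 1/(-7158228 + √(-3745562)) = 1/(-7158228 + I*√3745562)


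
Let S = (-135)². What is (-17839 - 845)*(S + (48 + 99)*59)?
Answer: -502562232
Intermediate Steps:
S = 18225
(-17839 - 845)*(S + (48 + 99)*59) = (-17839 - 845)*(18225 + (48 + 99)*59) = -18684*(18225 + 147*59) = -18684*(18225 + 8673) = -18684*26898 = -502562232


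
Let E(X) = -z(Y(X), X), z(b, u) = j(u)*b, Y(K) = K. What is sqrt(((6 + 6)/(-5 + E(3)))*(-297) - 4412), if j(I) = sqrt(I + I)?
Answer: 2*sqrt(-4624 - 3309*sqrt(6))/sqrt(5 + 3*sqrt(6)) ≈ 64.214*I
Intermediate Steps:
j(I) = sqrt(2)*sqrt(I) (j(I) = sqrt(2*I) = sqrt(2)*sqrt(I))
z(b, u) = b*sqrt(2)*sqrt(u) (z(b, u) = (sqrt(2)*sqrt(u))*b = b*sqrt(2)*sqrt(u))
E(X) = -sqrt(2)*X**(3/2) (E(X) = -X*sqrt(2)*sqrt(X) = -sqrt(2)*X**(3/2))
sqrt(((6 + 6)/(-5 + E(3)))*(-297) - 4412) = sqrt(((6 + 6)/(-5 - sqrt(2)*3**(3/2)))*(-297) - 4412) = sqrt((12/(-5 - sqrt(2)*3*sqrt(3)))*(-297) - 4412) = sqrt((12/(-5 - 3*sqrt(6)))*(-297) - 4412) = sqrt(-3564/(-5 - 3*sqrt(6)) - 4412) = sqrt(-4412 - 3564/(-5 - 3*sqrt(6)))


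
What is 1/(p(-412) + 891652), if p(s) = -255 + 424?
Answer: 1/891821 ≈ 1.1213e-6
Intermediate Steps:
p(s) = 169
1/(p(-412) + 891652) = 1/(169 + 891652) = 1/891821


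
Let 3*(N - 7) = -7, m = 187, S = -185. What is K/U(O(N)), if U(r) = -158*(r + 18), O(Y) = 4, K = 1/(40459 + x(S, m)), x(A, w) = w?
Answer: -1/141285496 ≈ -7.0779e-9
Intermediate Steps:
N = 14/3 (N = 7 + (1/3)*(-7) = 7 - 7/3 = 14/3 ≈ 4.6667)
K = 1/40646 (K = 1/(40459 + 187) = 1/40646 ≈ 2.4603e-5)
U(r) = -2844 - 158*r (U(r) = -158*(18 + r) = -2844 - 158*r)
K/U(O(N)) = 1/(40646*(-2844 - 158*4)) = 1/(40646*(-2844 - 632)) = (1/40646)/(-3476) = (1/40646)*(-1/3476) = -1/141285496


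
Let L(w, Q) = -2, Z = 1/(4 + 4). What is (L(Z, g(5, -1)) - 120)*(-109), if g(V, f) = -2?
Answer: 13298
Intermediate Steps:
Z = ⅛ (Z = 1/8 = ⅛ ≈ 0.12500)
(L(Z, g(5, -1)) - 120)*(-109) = (-2 - 120)*(-109) = -122*(-109) = 13298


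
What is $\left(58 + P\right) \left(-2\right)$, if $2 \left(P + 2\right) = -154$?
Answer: $42$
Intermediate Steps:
$P = -79$ ($P = -2 + \frac{1}{2} \left(-154\right) = -2 - 77 = -79$)
$\left(58 + P\right) \left(-2\right) = \left(58 - 79\right) \left(-2\right) = \left(-21\right) \left(-2\right) = 42$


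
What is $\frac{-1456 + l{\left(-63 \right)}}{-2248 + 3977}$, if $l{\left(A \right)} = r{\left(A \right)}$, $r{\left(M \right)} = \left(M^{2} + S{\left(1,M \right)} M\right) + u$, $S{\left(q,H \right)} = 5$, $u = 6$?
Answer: $\frac{116}{91} \approx 1.2747$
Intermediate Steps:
$r{\left(M \right)} = 6 + M^{2} + 5 M$ ($r{\left(M \right)} = \left(M^{2} + 5 M\right) + 6 = 6 + M^{2} + 5 M$)
$l{\left(A \right)} = 6 + A^{2} + 5 A$
$\frac{-1456 + l{\left(-63 \right)}}{-2248 + 3977} = \frac{-1456 + \left(6 + \left(-63\right)^{2} + 5 \left(-63\right)\right)}{-2248 + 3977} = \frac{-1456 + \left(6 + 3969 - 315\right)}{1729} = \left(-1456 + 3660\right) \frac{1}{1729} = 2204 \cdot \frac{1}{1729} = \frac{116}{91}$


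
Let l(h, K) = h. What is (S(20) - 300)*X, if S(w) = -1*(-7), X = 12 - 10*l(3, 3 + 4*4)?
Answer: 5274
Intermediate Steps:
X = -18 (X = 12 - 10*3 = 12 - 30 = -18)
S(w) = 7
(S(20) - 300)*X = (7 - 300)*(-18) = -293*(-18) = 5274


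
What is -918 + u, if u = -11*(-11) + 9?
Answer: -788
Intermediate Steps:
u = 130 (u = 121 + 9 = 130)
-918 + u = -918 + 130 = -788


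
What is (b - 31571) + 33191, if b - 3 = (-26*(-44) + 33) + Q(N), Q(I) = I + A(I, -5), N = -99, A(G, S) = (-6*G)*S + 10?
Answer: -259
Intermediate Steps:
A(G, S) = 10 - 6*G*S (A(G, S) = -6*G*S + 10 = 10 - 6*G*S)
Q(I) = 10 + 31*I (Q(I) = I + (10 - 6*I*(-5)) = I + (10 + 30*I) = 10 + 31*I)
b = -1879 (b = 3 + ((-26*(-44) + 33) + (10 + 31*(-99))) = 3 + ((1144 + 33) + (10 - 3069)) = 3 + (1177 - 3059) = 3 - 1882 = -1879)
(b - 31571) + 33191 = (-1879 - 31571) + 33191 = -33450 + 33191 = -259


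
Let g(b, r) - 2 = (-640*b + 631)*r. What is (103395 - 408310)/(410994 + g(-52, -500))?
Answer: 304915/16544504 ≈ 0.018430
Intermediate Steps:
g(b, r) = 2 + r*(631 - 640*b) (g(b, r) = 2 + (-640*b + 631)*r = 2 + (631 - 640*b)*r = 2 + r*(631 - 640*b))
(103395 - 408310)/(410994 + g(-52, -500)) = (103395 - 408310)/(410994 + (2 + 631*(-500) - 640*(-52)*(-500))) = -304915/(410994 + (2 - 315500 - 16640000)) = -304915/(410994 - 16955498) = -304915/(-16544504) = -304915*(-1/16544504) = 304915/16544504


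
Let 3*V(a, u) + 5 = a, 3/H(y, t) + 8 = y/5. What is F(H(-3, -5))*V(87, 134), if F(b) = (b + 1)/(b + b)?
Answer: -1148/45 ≈ -25.511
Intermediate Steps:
H(y, t) = 3/(-8 + y/5)
V(a, u) = -5/3 + a/3
F(b) = (1 + b)/(2*b) (F(b) = (1 + b)/((2*b)) = (1 + b)*(1/(2*b)) = (1 + b)/(2*b))
F(H(-3, -5))*V(87, 134) = ((1 + 15/(-40 - 3))/(2*((15/(-40 - 3)))))*(-5/3 + (⅓)*87) = ((1 + 15/(-43))/(2*((15/(-43)))))*(-5/3 + 29) = ((1 + 15*(-1/43))/(2*((15*(-1/43)))))*(82/3) = ((1 - 15/43)/(2*(-15/43)))*(82/3) = ((½)*(-43/15)*(28/43))*(82/3) = -14/15*82/3 = -1148/45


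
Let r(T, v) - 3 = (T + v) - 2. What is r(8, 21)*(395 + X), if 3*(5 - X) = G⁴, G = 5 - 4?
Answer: 11990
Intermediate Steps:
G = 1
X = 14/3 (X = 5 - ⅓*1⁴ = 5 - ⅓*1 = 5 - ⅓ = 14/3 ≈ 4.6667)
r(T, v) = 1 + T + v (r(T, v) = 3 + ((T + v) - 2) = 3 + (-2 + T + v) = 1 + T + v)
r(8, 21)*(395 + X) = (1 + 8 + 21)*(395 + 14/3) = 30*(1199/3) = 11990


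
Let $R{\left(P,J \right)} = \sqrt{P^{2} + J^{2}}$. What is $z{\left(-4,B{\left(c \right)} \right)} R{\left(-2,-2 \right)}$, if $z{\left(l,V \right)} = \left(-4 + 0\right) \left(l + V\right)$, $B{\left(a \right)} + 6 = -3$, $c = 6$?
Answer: $104 \sqrt{2} \approx 147.08$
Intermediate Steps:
$R{\left(P,J \right)} = \sqrt{J^{2} + P^{2}}$
$B{\left(a \right)} = -9$ ($B{\left(a \right)} = -6 - 3 = -9$)
$z{\left(l,V \right)} = - 4 V - 4 l$ ($z{\left(l,V \right)} = - 4 \left(V + l\right) = - 4 V - 4 l$)
$z{\left(-4,B{\left(c \right)} \right)} R{\left(-2,-2 \right)} = \left(\left(-4\right) \left(-9\right) - -16\right) \sqrt{\left(-2\right)^{2} + \left(-2\right)^{2}} = \left(36 + 16\right) \sqrt{4 + 4} = 52 \sqrt{8} = 52 \cdot 2 \sqrt{2} = 104 \sqrt{2}$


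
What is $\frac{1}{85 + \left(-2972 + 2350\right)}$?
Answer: $- \frac{1}{537} \approx -0.0018622$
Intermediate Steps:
$\frac{1}{85 + \left(-2972 + 2350\right)} = \frac{1}{85 - 622} = \frac{1}{-537} = - \frac{1}{537}$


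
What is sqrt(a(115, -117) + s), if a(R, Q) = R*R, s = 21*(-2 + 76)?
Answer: sqrt(14779) ≈ 121.57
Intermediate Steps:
s = 1554 (s = 21*74 = 1554)
a(R, Q) = R**2
sqrt(a(115, -117) + s) = sqrt(115**2 + 1554) = sqrt(13225 + 1554) = sqrt(14779)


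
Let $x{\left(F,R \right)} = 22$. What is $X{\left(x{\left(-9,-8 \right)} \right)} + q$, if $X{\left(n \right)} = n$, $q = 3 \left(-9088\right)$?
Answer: $-27242$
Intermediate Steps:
$q = -27264$
$X{\left(x{\left(-9,-8 \right)} \right)} + q = 22 - 27264 = -27242$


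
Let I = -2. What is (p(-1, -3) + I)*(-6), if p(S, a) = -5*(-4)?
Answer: -108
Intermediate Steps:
p(S, a) = 20
(p(-1, -3) + I)*(-6) = (20 - 2)*(-6) = 18*(-6) = -108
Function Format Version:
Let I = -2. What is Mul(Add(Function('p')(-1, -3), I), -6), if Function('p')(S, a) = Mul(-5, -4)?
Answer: -108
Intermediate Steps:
Function('p')(S, a) = 20
Mul(Add(Function('p')(-1, -3), I), -6) = Mul(Add(20, -2), -6) = Mul(18, -6) = -108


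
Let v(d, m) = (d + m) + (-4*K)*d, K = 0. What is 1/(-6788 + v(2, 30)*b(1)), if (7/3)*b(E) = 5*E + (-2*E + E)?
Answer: -7/47132 ≈ -0.00014852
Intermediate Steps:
b(E) = 12*E/7 (b(E) = 3*(5*E + (-2*E + E))/7 = 3*(5*E - E)/7 = 3*(4*E)/7 = 12*E/7)
v(d, m) = d + m (v(d, m) = (d + m) + (-4*0)*d = (d + m) + 0*d = (d + m) + 0 = d + m)
1/(-6788 + v(2, 30)*b(1)) = 1/(-6788 + (2 + 30)*((12/7)*1)) = 1/(-6788 + 32*(12/7)) = 1/(-6788 + 384/7) = 1/(-47132/7) = -7/47132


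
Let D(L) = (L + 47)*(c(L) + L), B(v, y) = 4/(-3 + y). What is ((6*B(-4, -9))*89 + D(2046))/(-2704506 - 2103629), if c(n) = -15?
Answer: -850141/961627 ≈ -0.88407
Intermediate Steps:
D(L) = (-15 + L)*(47 + L) (D(L) = (L + 47)*(-15 + L) = (47 + L)*(-15 + L) = (-15 + L)*(47 + L))
((6*B(-4, -9))*89 + D(2046))/(-2704506 - 2103629) = ((6*(4/(-3 - 9)))*89 + (-705 + 2046² + 32*2046))/(-2704506 - 2103629) = ((6*(4/(-12)))*89 + (-705 + 4186116 + 65472))/(-4808135) = ((6*(4*(-1/12)))*89 + 4250883)*(-1/4808135) = ((6*(-⅓))*89 + 4250883)*(-1/4808135) = (-2*89 + 4250883)*(-1/4808135) = (-178 + 4250883)*(-1/4808135) = 4250705*(-1/4808135) = -850141/961627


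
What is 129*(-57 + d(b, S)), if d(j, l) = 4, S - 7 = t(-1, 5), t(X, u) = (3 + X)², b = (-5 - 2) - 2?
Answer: -6837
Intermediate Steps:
b = -9 (b = -7 - 2 = -9)
S = 11 (S = 7 + (3 - 1)² = 7 + 2² = 7 + 4 = 11)
129*(-57 + d(b, S)) = 129*(-57 + 4) = 129*(-53) = -6837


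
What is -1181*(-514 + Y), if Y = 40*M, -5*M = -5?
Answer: 559794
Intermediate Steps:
M = 1 (M = -⅕*(-5) = 1)
Y = 40 (Y = 40*1 = 40)
-1181*(-514 + Y) = -1181*(-514 + 40) = -1181*(-474) = 559794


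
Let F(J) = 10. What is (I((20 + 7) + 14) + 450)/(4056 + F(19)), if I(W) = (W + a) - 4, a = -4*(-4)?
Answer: 503/4066 ≈ 0.12371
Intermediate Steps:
a = 16
I(W) = 12 + W (I(W) = (W + 16) - 4 = (16 + W) - 4 = 12 + W)
(I((20 + 7) + 14) + 450)/(4056 + F(19)) = ((12 + ((20 + 7) + 14)) + 450)/(4056 + 10) = ((12 + (27 + 14)) + 450)/4066 = ((12 + 41) + 450)*(1/4066) = (53 + 450)*(1/4066) = 503*(1/4066) = 503/4066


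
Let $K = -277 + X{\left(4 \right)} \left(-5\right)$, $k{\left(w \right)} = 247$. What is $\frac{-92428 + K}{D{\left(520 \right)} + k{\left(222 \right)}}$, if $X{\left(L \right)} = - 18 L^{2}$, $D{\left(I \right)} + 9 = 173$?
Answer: $- \frac{91265}{411} \approx -222.06$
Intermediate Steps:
$D{\left(I \right)} = 164$ ($D{\left(I \right)} = -9 + 173 = 164$)
$K = 1163$ ($K = -277 + - 18 \cdot 4^{2} \left(-5\right) = -277 + \left(-18\right) 16 \left(-5\right) = -277 - -1440 = -277 + 1440 = 1163$)
$\frac{-92428 + K}{D{\left(520 \right)} + k{\left(222 \right)}} = \frac{-92428 + 1163}{164 + 247} = - \frac{91265}{411}$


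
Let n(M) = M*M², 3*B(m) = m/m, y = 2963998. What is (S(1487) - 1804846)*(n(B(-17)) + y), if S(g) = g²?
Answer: 1204340574403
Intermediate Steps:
B(m) = ⅓ (B(m) = (m/m)/3 = (⅓)*1 = ⅓)
n(M) = M³
(S(1487) - 1804846)*(n(B(-17)) + y) = (1487² - 1804846)*((⅓)³ + 2963998) = (2211169 - 1804846)*(1/27 + 2963998) = 406323*(80027947/27) = 1204340574403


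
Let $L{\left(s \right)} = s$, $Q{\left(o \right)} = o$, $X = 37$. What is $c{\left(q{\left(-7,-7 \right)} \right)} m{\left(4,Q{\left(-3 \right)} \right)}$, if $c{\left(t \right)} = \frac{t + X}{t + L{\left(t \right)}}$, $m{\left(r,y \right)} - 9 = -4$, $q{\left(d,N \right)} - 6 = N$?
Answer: $-90$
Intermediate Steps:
$q{\left(d,N \right)} = 6 + N$
$m{\left(r,y \right)} = 5$ ($m{\left(r,y \right)} = 9 - 4 = 5$)
$c{\left(t \right)} = \frac{37 + t}{2 t}$ ($c{\left(t \right)} = \frac{t + 37}{t + t} = \frac{37 + t}{2 t}$)
$c{\left(q{\left(-7,-7 \right)} \right)} m{\left(4,Q{\left(-3 \right)} \right)} = \frac{37 + \left(6 - 7\right)}{2 \left(6 - 7\right)} 5 = \frac{37 - 1}{2 \left(-1\right)} 5 = \frac{1}{2} \left(-1\right) 36 \cdot 5 = \left(-18\right) 5 = -90$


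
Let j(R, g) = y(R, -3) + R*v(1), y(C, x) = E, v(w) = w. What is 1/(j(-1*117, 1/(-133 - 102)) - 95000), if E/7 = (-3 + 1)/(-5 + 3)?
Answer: -1/95110 ≈ -1.0514e-5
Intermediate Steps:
E = 7 (E = 7*((-3 + 1)/(-5 + 3)) = 7*(-2/(-2)) = 7*(-2*(-1/2)) = 7*1 = 7)
y(C, x) = 7
j(R, g) = 7 + R (j(R, g) = 7 + R*1 = 7 + R)
1/(j(-1*117, 1/(-133 - 102)) - 95000) = 1/((7 - 1*117) - 95000) = 1/((7 - 117) - 95000) = 1/(-110 - 95000) = 1/(-95110) = -1/95110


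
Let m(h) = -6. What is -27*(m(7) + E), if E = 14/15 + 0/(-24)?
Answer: 684/5 ≈ 136.80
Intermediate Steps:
E = 14/15 (E = 14*(1/15) + 0*(-1/24) = 14/15 + 0 = 14/15 ≈ 0.93333)
-27*(m(7) + E) = -27*(-6 + 14/15) = -27*(-76/15) = 684/5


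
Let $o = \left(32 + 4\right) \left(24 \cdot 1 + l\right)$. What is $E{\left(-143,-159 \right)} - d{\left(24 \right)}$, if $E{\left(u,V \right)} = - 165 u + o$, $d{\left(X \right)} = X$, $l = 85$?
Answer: $27495$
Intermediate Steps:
$o = 3924$ ($o = \left(32 + 4\right) \left(24 \cdot 1 + 85\right) = 36 \left(24 + 85\right) = 36 \cdot 109 = 3924$)
$E{\left(u,V \right)} = 3924 - 165 u$ ($E{\left(u,V \right)} = - 165 u + 3924 = 3924 - 165 u$)
$E{\left(-143,-159 \right)} - d{\left(24 \right)} = \left(3924 - -23595\right) - 24 = \left(3924 + 23595\right) - 24 = 27519 - 24 = 27495$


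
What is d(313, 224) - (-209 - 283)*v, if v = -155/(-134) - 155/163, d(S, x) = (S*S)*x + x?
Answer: 239665508650/10921 ≈ 2.1945e+7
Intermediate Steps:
d(S, x) = x + x*S² (d(S, x) = S²*x + x = x*S² + x = x + x*S²)
v = 4495/21842 (v = -155*(-1/134) - 155*1/163 = 155/134 - 155/163 = 4495/21842 ≈ 0.20580)
d(313, 224) - (-209 - 283)*v = 224*(1 + 313²) - (-209 - 283)*4495/21842 = 224*(1 + 97969) - (-492)*4495/21842 = 224*97970 - 1*(-1105770/10921) = 21945280 + 1105770/10921 = 239665508650/10921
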